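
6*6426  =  38556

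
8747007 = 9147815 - 400808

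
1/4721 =1/4721 = 0.00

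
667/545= 1+122/545 = 1.22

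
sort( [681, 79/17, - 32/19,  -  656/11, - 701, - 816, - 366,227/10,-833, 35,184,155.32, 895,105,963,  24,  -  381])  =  [ - 833, - 816,  -  701, -381, - 366, - 656/11, - 32/19, 79/17, 227/10,24,35,105 , 155.32,184, 681,895, 963 ]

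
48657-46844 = 1813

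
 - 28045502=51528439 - 79573941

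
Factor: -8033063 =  - 929^1 * 8647^1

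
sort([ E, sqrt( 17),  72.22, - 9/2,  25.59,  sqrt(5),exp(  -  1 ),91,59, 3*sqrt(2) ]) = [  -  9/2,exp(- 1),  sqrt ( 5),E,sqrt(17),3 * sqrt( 2 ), 25.59, 59, 72.22 , 91]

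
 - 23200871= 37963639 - 61164510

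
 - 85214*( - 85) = 7243190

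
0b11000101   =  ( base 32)65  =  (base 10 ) 197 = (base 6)525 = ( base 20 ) 9h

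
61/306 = 61/306 = 0.20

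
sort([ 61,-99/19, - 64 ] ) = [ - 64, - 99/19, 61 ]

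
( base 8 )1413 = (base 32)OB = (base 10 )779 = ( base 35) M9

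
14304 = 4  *3576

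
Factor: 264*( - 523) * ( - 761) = 2^3*3^1*11^1 * 523^1 * 761^1 = 105072792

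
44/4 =11 = 11.00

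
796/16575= 796/16575   =  0.05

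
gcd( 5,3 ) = 1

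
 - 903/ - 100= 9 + 3/100 = 9.03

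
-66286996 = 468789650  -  535076646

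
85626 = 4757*18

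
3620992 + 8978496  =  12599488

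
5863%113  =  100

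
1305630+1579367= 2884997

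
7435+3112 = 10547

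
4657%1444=325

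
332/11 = 30 + 2/11 = 30.18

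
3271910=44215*74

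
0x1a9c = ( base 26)a20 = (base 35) 5JM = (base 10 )6812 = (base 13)3140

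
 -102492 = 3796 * ( - 27)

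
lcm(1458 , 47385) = 94770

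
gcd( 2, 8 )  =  2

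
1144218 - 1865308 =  - 721090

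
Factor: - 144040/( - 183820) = 2^1*7^( - 1)*101^( - 1 ) * 277^1 = 554/707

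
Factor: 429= 3^1*11^1*13^1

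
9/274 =9/274 = 0.03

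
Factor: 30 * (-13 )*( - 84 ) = 2^3 * 3^2*5^1*7^1*13^1 = 32760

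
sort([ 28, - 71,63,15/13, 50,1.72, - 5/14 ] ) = [ - 71, - 5/14,15/13, 1.72,28,  50,63 ] 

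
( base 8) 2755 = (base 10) 1517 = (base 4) 113231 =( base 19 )43g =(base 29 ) 1N9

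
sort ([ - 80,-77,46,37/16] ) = [- 80,-77,  37/16,46 ] 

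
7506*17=127602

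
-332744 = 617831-950575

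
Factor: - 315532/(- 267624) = 2^( - 1)*3^(- 4)*191^1 = 191/162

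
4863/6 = 1621/2 = 810.50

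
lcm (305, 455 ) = 27755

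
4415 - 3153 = 1262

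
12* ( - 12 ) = - 144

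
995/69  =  14 + 29/69 =14.42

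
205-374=-169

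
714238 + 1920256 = 2634494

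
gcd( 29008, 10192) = 784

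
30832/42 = 15416/21=734.10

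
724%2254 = 724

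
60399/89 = 60399/89 = 678.64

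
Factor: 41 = 41^1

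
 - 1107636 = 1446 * ( - 766 ) 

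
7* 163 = 1141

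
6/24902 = 3/12451 = 0.00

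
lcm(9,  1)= 9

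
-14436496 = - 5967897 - 8468599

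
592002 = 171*3462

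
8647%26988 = 8647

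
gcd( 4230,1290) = 30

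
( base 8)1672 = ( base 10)954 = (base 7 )2532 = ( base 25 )1D4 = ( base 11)798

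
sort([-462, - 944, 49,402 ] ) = [ - 944 , - 462, 49, 402 ]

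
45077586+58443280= 103520866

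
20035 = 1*20035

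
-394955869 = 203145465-598101334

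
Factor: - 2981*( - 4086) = 12180366= 2^1*3^2*11^1*227^1*271^1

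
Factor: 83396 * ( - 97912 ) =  - 8165469152= - 2^5 * 12239^1*20849^1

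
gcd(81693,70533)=9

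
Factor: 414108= 2^2 *3^2*11503^1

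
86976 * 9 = 782784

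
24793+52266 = 77059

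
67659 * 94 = 6359946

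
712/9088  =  89/1136 = 0.08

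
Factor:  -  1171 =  - 1171^1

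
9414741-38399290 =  - 28984549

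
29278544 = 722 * 40552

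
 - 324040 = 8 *( - 40505 )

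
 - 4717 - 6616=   - 11333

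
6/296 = 3/148 = 0.02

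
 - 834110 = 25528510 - 26362620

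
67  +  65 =132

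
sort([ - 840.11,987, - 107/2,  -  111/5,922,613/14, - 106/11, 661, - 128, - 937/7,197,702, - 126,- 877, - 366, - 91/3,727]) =[ - 877, - 840.11,-366, - 937/7, - 128,  -  126  ,  -  107/2, - 91/3,-111/5  ,-106/11, 613/14, 197,661, 702, 727,922,987]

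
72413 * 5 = 362065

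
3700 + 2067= 5767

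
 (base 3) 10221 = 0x6a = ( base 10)106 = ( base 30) 3G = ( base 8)152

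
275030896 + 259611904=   534642800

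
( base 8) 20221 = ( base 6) 102333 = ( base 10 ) 8337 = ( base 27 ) BBL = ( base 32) 84H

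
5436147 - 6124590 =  - 688443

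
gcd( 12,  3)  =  3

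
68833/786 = 87 + 451/786=87.57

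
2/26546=1/13273=0.00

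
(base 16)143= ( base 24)DB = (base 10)323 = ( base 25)CN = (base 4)11003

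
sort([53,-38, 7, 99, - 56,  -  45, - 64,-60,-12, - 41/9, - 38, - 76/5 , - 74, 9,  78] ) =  [ - 74, - 64 , - 60,- 56, - 45, - 38, - 38 ,-76/5, - 12, - 41/9, 7, 9,  53,  78,99] 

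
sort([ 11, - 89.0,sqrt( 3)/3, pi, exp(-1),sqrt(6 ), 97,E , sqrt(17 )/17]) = [ - 89.0, sqrt (17)/17 , exp(  -  1 ), sqrt( 3 )/3, sqrt ( 6 ),  E, pi,11,97]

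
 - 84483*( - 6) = 506898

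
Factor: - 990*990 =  - 2^2*3^4*5^2*11^2  =  - 980100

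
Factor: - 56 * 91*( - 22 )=112112 = 2^4*7^2*11^1*  13^1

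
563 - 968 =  - 405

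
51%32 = 19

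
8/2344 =1/293=0.00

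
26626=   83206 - 56580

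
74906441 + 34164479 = 109070920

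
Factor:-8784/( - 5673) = 48/31 =2^4 * 3^1*31^ ( - 1)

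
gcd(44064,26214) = 102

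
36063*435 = 15687405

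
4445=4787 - 342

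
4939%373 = 90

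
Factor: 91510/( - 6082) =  - 5^1 * 3041^( - 1)*9151^1  =  - 45755/3041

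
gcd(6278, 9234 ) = 2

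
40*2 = 80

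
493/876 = 493/876 = 0.56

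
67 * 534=35778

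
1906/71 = 26+ 60/71=26.85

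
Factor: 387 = 3^2*43^1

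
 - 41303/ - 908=45  +  443/908 = 45.49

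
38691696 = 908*42612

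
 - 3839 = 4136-7975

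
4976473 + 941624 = 5918097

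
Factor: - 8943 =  - 3^1*11^1*271^1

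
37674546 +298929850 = 336604396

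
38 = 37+1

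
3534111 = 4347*813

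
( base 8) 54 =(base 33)1B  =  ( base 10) 44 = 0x2C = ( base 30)1e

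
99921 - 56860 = 43061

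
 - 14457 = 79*(- 183)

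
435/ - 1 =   -  435/1 = - 435.00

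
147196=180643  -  33447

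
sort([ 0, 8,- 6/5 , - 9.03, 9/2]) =[ - 9.03, - 6/5,0 , 9/2 , 8 ]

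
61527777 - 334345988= - 272818211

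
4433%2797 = 1636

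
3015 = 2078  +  937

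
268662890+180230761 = 448893651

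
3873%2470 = 1403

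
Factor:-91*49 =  -7^3*13^1 = - 4459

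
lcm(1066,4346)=56498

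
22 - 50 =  - 28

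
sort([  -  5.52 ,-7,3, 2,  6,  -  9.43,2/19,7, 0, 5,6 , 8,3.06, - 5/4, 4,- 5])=[ - 9.43,  -  7  ,-5.52,- 5,-5/4,  0, 2/19, 2, 3,3.06, 4, 5, 6, 6, 7, 8] 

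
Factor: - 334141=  -113^1*2957^1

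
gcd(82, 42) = 2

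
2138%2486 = 2138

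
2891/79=36 + 47/79 = 36.59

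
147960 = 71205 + 76755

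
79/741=79/741 = 0.11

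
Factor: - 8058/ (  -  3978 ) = 3^( - 1)* 13^( - 1)*79^1 = 79/39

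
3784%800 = 584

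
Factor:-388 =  - 2^2*97^1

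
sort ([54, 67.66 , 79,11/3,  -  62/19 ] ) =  [ - 62/19, 11/3,54, 67.66,79 ]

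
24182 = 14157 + 10025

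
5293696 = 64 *82714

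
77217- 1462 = 75755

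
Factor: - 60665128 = - 2^3*937^1*8093^1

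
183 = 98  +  85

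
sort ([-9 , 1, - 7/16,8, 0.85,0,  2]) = [  -  9, - 7/16,0, 0.85, 1,2,8 ] 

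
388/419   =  388/419 =0.93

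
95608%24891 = 20935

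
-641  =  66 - 707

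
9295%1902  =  1687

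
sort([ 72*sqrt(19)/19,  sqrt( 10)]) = [ sqrt( 10), 72 * sqrt(19 ) /19]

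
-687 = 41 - 728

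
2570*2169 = 5574330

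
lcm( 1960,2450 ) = 9800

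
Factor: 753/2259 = 3^( - 1 )=1/3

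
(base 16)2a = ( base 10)42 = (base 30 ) 1C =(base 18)26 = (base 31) 1B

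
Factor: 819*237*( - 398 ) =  - 2^1*3^3*7^1*13^1*79^1*199^1 =- 77252994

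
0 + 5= 5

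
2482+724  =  3206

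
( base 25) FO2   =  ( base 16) 26F9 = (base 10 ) 9977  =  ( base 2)10011011111001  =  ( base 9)14615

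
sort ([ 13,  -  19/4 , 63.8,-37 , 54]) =[-37, -19/4, 13,54 , 63.8]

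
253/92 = 11/4 = 2.75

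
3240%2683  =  557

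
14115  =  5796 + 8319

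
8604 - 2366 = 6238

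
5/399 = 5/399 = 0.01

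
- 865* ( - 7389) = 6391485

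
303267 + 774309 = 1077576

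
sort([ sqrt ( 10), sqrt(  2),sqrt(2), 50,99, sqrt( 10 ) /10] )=[ sqrt (10)/10,sqrt( 2 ) , sqrt( 2),sqrt( 10 ),50,99] 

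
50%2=0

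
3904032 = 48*81334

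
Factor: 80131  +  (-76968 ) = 3163^1 = 3163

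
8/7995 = 8/7995 = 0.00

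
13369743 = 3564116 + 9805627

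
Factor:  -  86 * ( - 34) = 2^2*17^1*43^1 = 2924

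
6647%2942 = 763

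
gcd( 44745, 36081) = 57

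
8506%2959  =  2588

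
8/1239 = 8/1239 = 0.01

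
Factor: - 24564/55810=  - 12282/27905 = - 2^1*3^1 *5^( - 1)*23^1 *89^1*5581^( - 1)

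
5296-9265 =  - 3969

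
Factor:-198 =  - 2^1 * 3^2*11^1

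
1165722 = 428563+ 737159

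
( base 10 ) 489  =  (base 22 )105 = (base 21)126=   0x1E9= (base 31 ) fo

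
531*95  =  50445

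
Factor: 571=571^1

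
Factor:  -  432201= - 3^1*7^1*11^1*1871^1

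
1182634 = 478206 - - 704428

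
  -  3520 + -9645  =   - 13165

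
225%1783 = 225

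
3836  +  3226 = 7062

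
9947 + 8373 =18320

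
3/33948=1/11316 = 0.00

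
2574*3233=8321742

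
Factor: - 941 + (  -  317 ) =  - 1258=- 2^1*17^1*37^1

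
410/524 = 205/262 = 0.78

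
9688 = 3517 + 6171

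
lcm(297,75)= 7425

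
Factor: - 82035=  - 3^2*5^1*1823^1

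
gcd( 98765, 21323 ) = 1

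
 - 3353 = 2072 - 5425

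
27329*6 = 163974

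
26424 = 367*72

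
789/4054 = 789/4054  =  0.19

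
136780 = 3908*35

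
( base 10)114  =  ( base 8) 162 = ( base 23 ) 4m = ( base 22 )54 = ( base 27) 46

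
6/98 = 3/49 = 0.06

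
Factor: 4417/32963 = 631/4709 = 17^( - 1)*277^( - 1)*631^1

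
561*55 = 30855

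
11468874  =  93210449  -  81741575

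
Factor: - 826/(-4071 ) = 2^1*3^( - 1 ) * 7^1 *23^(  -  1) = 14/69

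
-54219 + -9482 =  - 63701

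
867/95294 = 867/95294 = 0.01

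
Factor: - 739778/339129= -2^1*3^(-2)*7^(-2)*13^1*37^1 = - 962/441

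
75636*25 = 1890900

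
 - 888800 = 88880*( - 10)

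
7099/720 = 7099/720 = 9.86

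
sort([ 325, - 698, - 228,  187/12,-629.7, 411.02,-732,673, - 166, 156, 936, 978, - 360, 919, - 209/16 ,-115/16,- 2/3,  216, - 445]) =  [ - 732,-698, -629.7,-445, - 360,- 228, - 166,-209/16, - 115/16 , - 2/3,  187/12, 156,216, 325, 411.02, 673, 919, 936, 978 ]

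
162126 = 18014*9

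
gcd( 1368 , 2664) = 72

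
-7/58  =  - 7/58 = - 0.12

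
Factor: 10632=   2^3*3^1*443^1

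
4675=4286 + 389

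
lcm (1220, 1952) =9760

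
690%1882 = 690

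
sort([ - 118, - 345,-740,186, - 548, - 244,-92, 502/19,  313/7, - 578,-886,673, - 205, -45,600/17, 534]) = [ - 886 , - 740,-578,-548, - 345,-244,-205,  -  118, - 92, - 45, 502/19,600/17, 313/7,186, 534,673 ]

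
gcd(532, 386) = 2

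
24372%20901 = 3471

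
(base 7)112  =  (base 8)72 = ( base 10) 58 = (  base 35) 1N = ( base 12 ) 4A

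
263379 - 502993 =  - 239614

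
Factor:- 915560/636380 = -974/677 = - 2^1*487^1*677^ ( - 1) 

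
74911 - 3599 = 71312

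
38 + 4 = 42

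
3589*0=0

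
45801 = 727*63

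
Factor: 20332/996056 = 5083/249014= 2^ ( - 1)*13^1*17^1*19^( - 1)*23^1*6553^( - 1)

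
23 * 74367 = 1710441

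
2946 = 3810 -864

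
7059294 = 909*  7766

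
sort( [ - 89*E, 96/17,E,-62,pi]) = [ - 89 * E, - 62,  E, pi,96/17]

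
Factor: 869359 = 47^1*53^1 * 349^1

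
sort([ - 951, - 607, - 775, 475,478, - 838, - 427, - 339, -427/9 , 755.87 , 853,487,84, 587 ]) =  [ - 951,-838,  -  775, - 607, - 427,-339, -427/9,84, 475,478,487,587,755.87, 853] 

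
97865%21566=11601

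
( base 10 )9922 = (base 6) 113534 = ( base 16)26C2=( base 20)14G2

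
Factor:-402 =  - 2^1 * 3^1  *  67^1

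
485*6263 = 3037555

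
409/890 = 409/890 = 0.46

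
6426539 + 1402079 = 7828618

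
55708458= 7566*7363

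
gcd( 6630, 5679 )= 3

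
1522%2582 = 1522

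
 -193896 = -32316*6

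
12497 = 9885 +2612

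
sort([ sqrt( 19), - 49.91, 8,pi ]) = [-49.91, pi, sqrt(19),8 ]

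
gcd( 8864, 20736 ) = 32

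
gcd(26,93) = 1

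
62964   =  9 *6996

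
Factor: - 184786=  -2^1*7^1 * 67^1*197^1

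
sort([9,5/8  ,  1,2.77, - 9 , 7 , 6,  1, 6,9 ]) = [-9,5/8, 1, 1,2.77, 6,6, 7,  9,9 ]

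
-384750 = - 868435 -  - 483685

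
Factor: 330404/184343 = 2^2*83^( - 1 )*2221^ ( - 1 )*82601^1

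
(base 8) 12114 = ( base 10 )5196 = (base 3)21010110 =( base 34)4gs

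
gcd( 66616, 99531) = 1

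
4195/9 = 466 + 1/9 = 466.11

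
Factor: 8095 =5^1*1619^1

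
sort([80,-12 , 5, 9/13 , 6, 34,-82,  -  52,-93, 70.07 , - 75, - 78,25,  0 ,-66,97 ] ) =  [ - 93,-82, - 78,-75, - 66,-52,  -  12, 0, 9/13, 5,  6,25,  34,70.07, 80 , 97]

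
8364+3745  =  12109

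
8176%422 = 158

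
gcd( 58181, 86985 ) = 1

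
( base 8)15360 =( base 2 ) 1101011110000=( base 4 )1223300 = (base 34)5ws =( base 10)6896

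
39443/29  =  1360 + 3/29  =  1360.10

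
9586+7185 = 16771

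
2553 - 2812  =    -  259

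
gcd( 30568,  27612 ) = 4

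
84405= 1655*51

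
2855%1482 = 1373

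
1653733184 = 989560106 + 664173078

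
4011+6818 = 10829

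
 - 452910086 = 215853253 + -668763339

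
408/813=136/271 = 0.50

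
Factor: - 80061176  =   - 2^3*13^1*239^1 * 3221^1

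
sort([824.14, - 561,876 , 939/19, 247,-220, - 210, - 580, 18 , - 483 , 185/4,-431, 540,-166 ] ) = [-580,-561, - 483, - 431,-220,- 210,-166,18,185/4,939/19,247,540,824.14,876 ]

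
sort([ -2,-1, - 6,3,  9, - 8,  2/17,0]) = [ - 8,- 6, - 2,  -  1,0, 2/17, 3, 9]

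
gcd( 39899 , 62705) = 1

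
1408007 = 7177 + 1400830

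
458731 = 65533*7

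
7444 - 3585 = 3859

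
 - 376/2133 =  - 1+ 1757/2133 = - 0.18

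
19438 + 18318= 37756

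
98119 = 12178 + 85941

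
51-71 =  - 20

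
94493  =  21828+72665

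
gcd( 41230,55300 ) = 70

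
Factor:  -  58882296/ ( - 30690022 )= 2^2*3^1*29^1 * 7691^1*1395001^( - 1) = 2676468/1395001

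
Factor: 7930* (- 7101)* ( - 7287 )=2^1*3^4 * 5^1*7^1*13^1*61^1 * 263^1*347^1 =410337746910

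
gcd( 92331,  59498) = 1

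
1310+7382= 8692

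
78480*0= 0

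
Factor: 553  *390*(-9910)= - 2^2*3^1*5^2*7^1*13^1*79^1*991^1= - 2137289700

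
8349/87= 2783/29 = 95.97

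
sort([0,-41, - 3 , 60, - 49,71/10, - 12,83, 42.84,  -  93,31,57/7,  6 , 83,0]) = [  -  93, - 49, - 41, - 12, - 3, 0, 0, 6, 71/10,  57/7,31, 42.84,60, 83, 83]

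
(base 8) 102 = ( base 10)66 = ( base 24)2I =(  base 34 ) 1W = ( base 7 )123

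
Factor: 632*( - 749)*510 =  - 241417680 = -2^4 * 3^1 *5^1*7^1*17^1*79^1*107^1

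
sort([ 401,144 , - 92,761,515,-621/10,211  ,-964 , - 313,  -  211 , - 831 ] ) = [ - 964, - 831 ,-313 , - 211 , - 92, - 621/10,144,211, 401,515  ,  761 ] 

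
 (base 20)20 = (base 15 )2A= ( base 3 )1111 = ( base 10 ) 40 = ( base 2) 101000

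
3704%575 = 254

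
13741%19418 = 13741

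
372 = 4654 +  - 4282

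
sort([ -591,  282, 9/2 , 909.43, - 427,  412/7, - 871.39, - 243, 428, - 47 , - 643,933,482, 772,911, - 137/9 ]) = [ - 871.39 , - 643, - 591, - 427, - 243, - 47, - 137/9,9/2, 412/7,282, 428, 482, 772, 909.43,911,933 ]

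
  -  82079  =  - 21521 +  - 60558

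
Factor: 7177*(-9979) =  - 17^1*587^1*7177^1=- 71619283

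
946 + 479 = 1425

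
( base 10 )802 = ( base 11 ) 66A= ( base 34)NK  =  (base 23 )1BK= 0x322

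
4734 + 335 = 5069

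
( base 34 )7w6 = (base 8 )21742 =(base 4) 2033202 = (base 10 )9186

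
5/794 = 5/794 = 0.01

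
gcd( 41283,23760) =297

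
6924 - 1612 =5312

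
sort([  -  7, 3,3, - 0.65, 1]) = [  -  7,  -  0.65,1, 3, 3]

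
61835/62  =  61835/62 = 997.34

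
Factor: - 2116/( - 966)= 2^1 * 3^( - 1)*7^( - 1)*23^1 = 46/21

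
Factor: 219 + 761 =980   =  2^2*5^1*7^2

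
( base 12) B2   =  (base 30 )4e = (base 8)206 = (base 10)134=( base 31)4a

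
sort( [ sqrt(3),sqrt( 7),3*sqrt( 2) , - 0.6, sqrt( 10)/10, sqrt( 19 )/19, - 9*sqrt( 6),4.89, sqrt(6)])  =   [ - 9*sqrt( 6), - 0.6, sqrt (19 ) /19,sqrt( 10)/10,  sqrt(3 ), sqrt (6 ), sqrt(7) , 3*sqrt( 2), 4.89]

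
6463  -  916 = 5547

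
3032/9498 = 1516/4749= 0.32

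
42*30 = 1260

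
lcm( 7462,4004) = 164164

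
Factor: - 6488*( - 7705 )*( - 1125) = -56238795000 =- 2^3 * 3^2* 5^4*23^1*67^1*811^1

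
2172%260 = 92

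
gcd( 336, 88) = 8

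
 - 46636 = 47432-94068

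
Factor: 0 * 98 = 0^1 = 0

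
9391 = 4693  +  4698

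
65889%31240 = 3409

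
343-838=- 495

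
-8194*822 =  - 6735468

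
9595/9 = 1066+1/9 = 1066.11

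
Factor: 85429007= 85429007^1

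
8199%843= 612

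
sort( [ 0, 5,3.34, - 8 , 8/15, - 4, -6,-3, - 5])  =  [ - 8,-6, -5,-4,  -  3, 0 , 8/15, 3.34, 5]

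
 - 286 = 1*( - 286) 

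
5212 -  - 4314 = 9526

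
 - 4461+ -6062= -10523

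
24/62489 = 24/62489 = 0.00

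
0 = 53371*0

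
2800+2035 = 4835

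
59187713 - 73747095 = -14559382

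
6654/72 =1109/12 = 92.42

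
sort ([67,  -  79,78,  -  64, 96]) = [ - 79, -64, 67 , 78,96]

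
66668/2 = 33334  =  33334.00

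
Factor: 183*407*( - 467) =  - 3^1* 11^1 *37^1*61^1*467^1 = - 34782627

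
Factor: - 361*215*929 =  - 5^1*19^2 * 43^1 *929^1= - 72104335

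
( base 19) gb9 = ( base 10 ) 5994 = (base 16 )176A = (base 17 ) 13ca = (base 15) 1b99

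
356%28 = 20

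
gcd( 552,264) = 24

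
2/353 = 2/353 = 0.01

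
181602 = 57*3186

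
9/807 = 3/269 = 0.01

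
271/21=271/21 = 12.90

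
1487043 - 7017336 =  - 5530293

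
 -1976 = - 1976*1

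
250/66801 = 250/66801  =  0.00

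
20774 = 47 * 442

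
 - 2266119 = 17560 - 2283679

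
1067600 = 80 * 13345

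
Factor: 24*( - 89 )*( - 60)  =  2^5* 3^2*5^1*89^1 = 128160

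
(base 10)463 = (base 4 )13033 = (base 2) 111001111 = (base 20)133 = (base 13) 298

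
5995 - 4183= 1812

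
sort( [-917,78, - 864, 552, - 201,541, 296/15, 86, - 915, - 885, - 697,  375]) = [  -  917,-915, - 885, - 864, - 697, - 201,296/15, 78, 86, 375, 541,552] 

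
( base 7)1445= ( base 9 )705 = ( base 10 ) 572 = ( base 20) 18C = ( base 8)1074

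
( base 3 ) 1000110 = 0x2e5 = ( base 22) 1BF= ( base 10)741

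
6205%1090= 755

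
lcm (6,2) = 6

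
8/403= 8/403 = 0.02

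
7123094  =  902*7897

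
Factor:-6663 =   -  3^1 * 2221^1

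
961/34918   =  961/34918= 0.03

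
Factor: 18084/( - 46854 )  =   - 2^1*3^( - 1)*11^1*19^( - 1 ) = -  22/57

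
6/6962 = 3/3481  =  0.00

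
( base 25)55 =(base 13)a0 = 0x82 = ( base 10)130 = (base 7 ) 244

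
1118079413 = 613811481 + 504267932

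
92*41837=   3849004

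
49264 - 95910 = -46646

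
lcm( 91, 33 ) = 3003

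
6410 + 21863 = 28273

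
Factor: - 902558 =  - 2^1*451279^1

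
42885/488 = 42885/488 =87.88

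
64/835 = 64/835 = 0.08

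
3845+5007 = 8852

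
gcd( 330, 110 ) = 110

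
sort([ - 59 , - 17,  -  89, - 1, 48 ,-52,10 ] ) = [ - 89,  -  59 ,-52,  -  17,-1 , 10,48]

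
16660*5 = 83300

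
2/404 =1/202 = 0.00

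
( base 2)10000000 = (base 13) 9B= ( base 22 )5I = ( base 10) 128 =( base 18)72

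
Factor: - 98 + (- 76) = -174  =  - 2^1*3^1*29^1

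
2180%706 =62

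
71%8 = 7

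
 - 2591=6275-8866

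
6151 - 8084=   -  1933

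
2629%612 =181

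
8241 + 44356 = 52597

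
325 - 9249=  - 8924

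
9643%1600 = 43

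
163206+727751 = 890957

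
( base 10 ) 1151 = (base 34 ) xt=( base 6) 5155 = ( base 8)2177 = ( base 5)14101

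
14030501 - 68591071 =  - 54560570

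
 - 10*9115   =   - 91150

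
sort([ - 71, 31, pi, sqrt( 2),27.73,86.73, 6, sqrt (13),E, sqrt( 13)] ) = [ - 71, sqrt (2), E, pi , sqrt(13 ),  sqrt ( 13 ), 6,27.73,31, 86.73] 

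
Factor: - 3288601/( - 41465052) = 2^(  -  2 ) *3^( - 2)*59^1*139^1*401^1*1151807^ ( - 1) 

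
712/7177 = 712/7177 =0.10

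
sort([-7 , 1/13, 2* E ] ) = [  -  7 , 1/13,2*E]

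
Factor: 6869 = 6869^1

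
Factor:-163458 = -2^1*3^4 * 1009^1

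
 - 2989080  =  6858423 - 9847503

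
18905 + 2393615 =2412520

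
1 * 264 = 264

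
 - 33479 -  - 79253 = 45774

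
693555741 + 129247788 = 822803529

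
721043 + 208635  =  929678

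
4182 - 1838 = 2344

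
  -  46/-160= 23/80= 0.29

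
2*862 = 1724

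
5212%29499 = 5212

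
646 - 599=47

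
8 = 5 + 3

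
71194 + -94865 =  - 23671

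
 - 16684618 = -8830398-7854220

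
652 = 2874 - 2222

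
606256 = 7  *86608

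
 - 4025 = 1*(  -  4025) 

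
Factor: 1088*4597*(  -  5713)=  - 2^6*17^1*29^1*197^1*4597^1 = -  28573775168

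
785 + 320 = 1105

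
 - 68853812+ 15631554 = - 53222258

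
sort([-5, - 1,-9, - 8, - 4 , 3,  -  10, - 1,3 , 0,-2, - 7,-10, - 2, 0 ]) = [ - 10, - 10, - 9 , - 8, - 7, - 5 , - 4, - 2, - 2, - 1, - 1, 0 , 0 , 3, 3]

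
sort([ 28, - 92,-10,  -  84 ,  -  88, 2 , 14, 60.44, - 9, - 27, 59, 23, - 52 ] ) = [ - 92, - 88, - 84, - 52,- 27,- 10 ,-9, 2,14, 23, 28,  59, 60.44 ] 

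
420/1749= 140/583  =  0.24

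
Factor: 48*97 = 4656=2^4*3^1* 97^1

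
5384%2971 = 2413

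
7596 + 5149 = 12745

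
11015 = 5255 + 5760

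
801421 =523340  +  278081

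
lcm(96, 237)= 7584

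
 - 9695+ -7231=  - 16926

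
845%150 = 95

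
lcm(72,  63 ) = 504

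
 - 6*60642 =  - 363852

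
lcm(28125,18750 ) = 56250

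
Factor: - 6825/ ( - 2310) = 2^( - 1 )*5^1*11^( - 1)*13^1 = 65/22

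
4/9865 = 4/9865  =  0.00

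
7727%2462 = 341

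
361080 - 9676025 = -9314945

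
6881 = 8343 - 1462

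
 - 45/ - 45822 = 15/15274 = 0.00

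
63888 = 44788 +19100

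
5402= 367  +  5035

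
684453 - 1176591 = -492138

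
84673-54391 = 30282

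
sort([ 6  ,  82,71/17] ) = [ 71/17,6,82] 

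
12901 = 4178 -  - 8723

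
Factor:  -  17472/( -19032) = 2^3*7^1  *  61^( - 1 ) =56/61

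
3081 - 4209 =- 1128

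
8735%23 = 18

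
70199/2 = 35099 + 1/2 = 35099.50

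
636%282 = 72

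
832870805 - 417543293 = 415327512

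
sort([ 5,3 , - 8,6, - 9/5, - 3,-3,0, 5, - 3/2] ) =[ - 8, - 3 , - 3,-9/5, - 3/2,0,3,5,5,  6]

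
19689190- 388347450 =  - 368658260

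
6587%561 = 416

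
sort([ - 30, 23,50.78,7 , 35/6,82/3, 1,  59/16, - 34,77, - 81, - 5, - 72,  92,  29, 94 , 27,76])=[  -  81, - 72 , - 34,-30, - 5, 1, 59/16,35/6, 7,23,27,82/3, 29,50.78, 76, 77,  92, 94 ]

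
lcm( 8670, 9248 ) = 138720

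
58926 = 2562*23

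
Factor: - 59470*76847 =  - 2^1*5^1*19^1*313^1  *  76847^1 = -4570091090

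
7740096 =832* 9303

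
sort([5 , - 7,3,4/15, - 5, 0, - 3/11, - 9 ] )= [ - 9, - 7,-5,  -  3/11,0,4/15, 3,5]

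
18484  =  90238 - 71754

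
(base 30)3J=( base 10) 109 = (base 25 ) 49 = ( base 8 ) 155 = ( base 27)41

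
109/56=1+53/56   =  1.95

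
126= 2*63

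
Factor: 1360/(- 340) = -4 = - 2^2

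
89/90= 89/90 = 0.99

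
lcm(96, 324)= 2592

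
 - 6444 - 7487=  - 13931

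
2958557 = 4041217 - 1082660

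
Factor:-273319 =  - 37^1*83^1*89^1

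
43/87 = 43/87 = 0.49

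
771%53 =29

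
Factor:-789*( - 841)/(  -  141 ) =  - 221183/47=-29^2*47^(-1 )*263^1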